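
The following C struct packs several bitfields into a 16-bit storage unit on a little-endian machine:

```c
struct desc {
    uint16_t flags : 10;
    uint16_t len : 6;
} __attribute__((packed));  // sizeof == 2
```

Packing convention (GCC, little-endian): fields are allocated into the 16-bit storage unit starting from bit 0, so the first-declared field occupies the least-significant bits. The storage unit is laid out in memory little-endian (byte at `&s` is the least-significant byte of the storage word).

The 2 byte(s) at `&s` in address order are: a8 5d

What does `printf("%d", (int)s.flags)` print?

424

[0]=0xa8 [1]=0x5d (little-endian) → word 0x5da8
flags [0+:10] = (word>>0) & 0x3ff = 424  ←
len [10+:6] = (word>>10) & 0x3f = 23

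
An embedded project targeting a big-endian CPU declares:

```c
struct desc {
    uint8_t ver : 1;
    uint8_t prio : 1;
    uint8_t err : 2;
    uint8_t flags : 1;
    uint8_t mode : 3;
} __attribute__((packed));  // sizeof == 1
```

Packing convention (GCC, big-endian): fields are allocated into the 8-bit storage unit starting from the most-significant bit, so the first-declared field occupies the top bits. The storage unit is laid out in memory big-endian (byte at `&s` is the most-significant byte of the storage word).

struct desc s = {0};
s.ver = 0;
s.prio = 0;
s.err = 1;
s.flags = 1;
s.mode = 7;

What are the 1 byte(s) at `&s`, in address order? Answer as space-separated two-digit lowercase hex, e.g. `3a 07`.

ver:1 = 0 → 0x0 << 7 → word 0x00
prio:1 = 0 → 0x0 << 6 → word 0x00
err:2 = 1 → 0x1 << 4 → word 0x10
flags:1 = 1 → 0x1 << 3 → word 0x18
mode:3 = 7 → 0x7 << 0 → word 0x1f
word = 0x1f → big-endian bytes:
  [0]=0x1f

1f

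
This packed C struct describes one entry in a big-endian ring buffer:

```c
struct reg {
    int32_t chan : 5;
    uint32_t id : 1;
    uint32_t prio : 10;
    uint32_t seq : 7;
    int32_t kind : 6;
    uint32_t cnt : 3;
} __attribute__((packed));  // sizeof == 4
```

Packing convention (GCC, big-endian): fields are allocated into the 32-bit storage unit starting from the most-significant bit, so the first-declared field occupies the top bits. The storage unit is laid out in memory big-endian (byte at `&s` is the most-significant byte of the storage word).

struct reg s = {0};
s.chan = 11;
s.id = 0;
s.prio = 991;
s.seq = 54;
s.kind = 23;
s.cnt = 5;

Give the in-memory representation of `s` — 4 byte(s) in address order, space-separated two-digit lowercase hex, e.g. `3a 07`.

chan:5 = 11 → 0xb << 27 → word 0x58000000
id:1 = 0 → 0x0 << 26 → word 0x58000000
prio:10 = 991 → 0x3df << 16 → word 0x5bdf0000
seq:7 = 54 → 0x36 << 9 → word 0x5bdf6c00
kind:6 = 23 → 0x17 << 3 → word 0x5bdf6cb8
cnt:3 = 5 → 0x5 << 0 → word 0x5bdf6cbd
word = 0x5bdf6cbd → big-endian bytes:
  [0]=0x5b  [1]=0xdf  [2]=0x6c  [3]=0xbd

5b df 6c bd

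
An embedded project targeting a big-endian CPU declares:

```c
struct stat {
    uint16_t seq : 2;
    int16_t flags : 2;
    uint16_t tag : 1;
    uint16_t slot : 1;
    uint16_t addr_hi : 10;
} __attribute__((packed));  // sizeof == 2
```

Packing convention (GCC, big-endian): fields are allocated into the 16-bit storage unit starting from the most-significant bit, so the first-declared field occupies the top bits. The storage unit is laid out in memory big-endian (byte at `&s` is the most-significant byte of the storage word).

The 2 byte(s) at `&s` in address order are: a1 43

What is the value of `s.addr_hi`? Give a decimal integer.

323

[0]=0xa1 [1]=0x43 (big-endian) → word 0xa143
seq [14+:2] = (word>>14) & 0x3 = 2
flags [12+:2] = (word>>12) & 0x3 = 2
tag [11+:1] = (word>>11) & 0x1 = 0
slot [10+:1] = (word>>10) & 0x1 = 0
addr_hi [0+:10] = (word>>0) & 0x3ff = 323  ←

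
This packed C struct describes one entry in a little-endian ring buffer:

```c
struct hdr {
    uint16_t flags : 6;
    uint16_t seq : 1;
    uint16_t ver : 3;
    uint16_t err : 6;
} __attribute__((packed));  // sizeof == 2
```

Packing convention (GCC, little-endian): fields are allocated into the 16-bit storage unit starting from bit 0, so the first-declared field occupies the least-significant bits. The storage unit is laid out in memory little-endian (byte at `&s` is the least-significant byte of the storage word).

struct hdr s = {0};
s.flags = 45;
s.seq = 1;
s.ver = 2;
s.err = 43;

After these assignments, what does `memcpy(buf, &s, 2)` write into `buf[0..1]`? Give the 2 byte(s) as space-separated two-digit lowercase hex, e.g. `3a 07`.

6d ad

[0+:6] flags=45 & 0x3f = 0x2d; word=0x002d
[6+:1] seq=1 & 0x1 = 0x1; word=0x006d
[7+:3] ver=2 & 0x7 = 0x2; word=0x016d
[10+:6] err=43 & 0x3f = 0x2b; word=0xad6d
word = 0xad6d → little-endian bytes:
  [0]=0x6d  [1]=0xad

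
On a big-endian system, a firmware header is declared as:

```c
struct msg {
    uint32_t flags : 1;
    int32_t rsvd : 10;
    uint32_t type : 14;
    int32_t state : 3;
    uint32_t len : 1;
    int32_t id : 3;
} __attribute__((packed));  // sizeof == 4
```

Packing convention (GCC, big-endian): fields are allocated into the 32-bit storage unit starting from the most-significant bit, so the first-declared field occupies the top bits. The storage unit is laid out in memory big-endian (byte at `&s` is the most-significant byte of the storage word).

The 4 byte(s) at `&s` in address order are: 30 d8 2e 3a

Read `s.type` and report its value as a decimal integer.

[0]=0x30 [1]=0xd8 [2]=0x2e [3]=0x3a (big-endian) → word 0x30d82e3a
flags [31+:1] = (word>>31) & 0x1 = 0
rsvd [21+:10] = (word>>21) & 0x3ff = 390
type [7+:14] = (word>>7) & 0x3fff = 12380  ←
state [4+:3] = (word>>4) & 0x7 = 3
len [3+:1] = (word>>3) & 0x1 = 1
id [0+:3] = (word>>0) & 0x7 = 2

12380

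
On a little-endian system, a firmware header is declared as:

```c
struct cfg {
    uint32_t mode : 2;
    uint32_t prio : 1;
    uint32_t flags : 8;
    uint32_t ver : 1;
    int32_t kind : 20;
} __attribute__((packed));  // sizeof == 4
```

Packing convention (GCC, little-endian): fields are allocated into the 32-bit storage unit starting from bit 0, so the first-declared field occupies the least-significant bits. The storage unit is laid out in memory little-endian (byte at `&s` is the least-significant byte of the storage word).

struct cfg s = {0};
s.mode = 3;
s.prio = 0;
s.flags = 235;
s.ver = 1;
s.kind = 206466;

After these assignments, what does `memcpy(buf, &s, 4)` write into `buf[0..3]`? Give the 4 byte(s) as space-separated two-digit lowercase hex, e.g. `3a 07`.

[0+:2] mode=3 & 0x3 = 0x3; word=0x00000003
[2+:1] prio=0 & 0x1 = 0x0; word=0x00000003
[3+:8] flags=235 & 0xff = 0xeb; word=0x0000075b
[11+:1] ver=1 & 0x1 = 0x1; word=0x00000f5b
[12+:20] kind=206466 & 0xfffff = 0x32682; word=0x32682f5b
word = 0x32682f5b → little-endian bytes:
  [0]=0x5b  [1]=0x2f  [2]=0x68  [3]=0x32

5b 2f 68 32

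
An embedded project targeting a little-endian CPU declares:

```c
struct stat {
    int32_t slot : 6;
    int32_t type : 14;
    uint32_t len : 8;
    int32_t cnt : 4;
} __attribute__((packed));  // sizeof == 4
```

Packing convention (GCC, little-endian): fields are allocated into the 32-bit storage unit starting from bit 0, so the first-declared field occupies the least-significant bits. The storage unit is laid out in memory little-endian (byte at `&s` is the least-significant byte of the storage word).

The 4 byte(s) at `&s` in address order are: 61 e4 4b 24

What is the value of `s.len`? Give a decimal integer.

68

[0]=0x61 [1]=0xe4 [2]=0x4b [3]=0x24 (little-endian) → word 0x244be461
slot [0+:6] = (word>>0) & 0x3f = 33
type [6+:14] = (word>>6) & 0x3fff = 12177
len [20+:8] = (word>>20) & 0xff = 68  ←
cnt [28+:4] = (word>>28) & 0xf = 2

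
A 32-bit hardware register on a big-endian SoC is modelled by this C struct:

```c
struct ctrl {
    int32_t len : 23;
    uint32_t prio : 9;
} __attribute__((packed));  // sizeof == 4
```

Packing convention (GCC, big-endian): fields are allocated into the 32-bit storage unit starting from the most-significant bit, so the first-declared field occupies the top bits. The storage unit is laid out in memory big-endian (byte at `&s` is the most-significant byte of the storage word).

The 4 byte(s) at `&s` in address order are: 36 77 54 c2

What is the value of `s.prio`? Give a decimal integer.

[0]=0x36 [1]=0x77 [2]=0x54 [3]=0xc2 (big-endian) → word 0x367754c2
len [9+:23] = (word>>9) & 0x7fffff = 1784746
prio [0+:9] = (word>>0) & 0x1ff = 194  ←

194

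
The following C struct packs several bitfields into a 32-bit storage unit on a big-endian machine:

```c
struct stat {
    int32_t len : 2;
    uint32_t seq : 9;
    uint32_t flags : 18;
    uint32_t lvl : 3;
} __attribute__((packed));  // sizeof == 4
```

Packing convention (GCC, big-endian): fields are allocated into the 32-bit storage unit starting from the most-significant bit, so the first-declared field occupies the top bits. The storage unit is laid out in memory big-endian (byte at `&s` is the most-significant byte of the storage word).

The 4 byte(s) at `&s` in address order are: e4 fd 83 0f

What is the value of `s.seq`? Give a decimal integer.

295

[0]=0xe4 [1]=0xfd [2]=0x83 [3]=0x0f (big-endian) → word 0xe4fd830f
len:2 @ bit 30 → (0xe4fd830f>>30)&0x3 = 0x3
seq:9 @ bit 21 → (0xe4fd830f>>21)&0x1ff = 0x127  ←
flags:18 @ bit 3 → (0xe4fd830f>>3)&0x3ffff = 0x3b061
lvl:3 @ bit 0 → (0xe4fd830f>>0)&0x7 = 0x7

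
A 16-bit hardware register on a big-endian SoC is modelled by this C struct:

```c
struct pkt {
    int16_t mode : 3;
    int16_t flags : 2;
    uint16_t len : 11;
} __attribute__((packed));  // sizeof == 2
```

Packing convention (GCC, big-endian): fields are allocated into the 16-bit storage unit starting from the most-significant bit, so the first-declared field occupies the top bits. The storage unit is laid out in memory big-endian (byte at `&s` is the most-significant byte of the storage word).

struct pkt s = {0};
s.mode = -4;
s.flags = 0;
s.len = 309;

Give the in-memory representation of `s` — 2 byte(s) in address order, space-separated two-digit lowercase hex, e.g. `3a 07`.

81 35

mode (3b) val=-4 bits=0x4 at bit 13: 0x8000
flags (2b) val=0 bits=0x0 at bit 11: 0x8000
len (11b) val=309 bits=0x135 at bit 0: 0x8135
word = 0x8135 → big-endian bytes:
  [0]=0x81  [1]=0x35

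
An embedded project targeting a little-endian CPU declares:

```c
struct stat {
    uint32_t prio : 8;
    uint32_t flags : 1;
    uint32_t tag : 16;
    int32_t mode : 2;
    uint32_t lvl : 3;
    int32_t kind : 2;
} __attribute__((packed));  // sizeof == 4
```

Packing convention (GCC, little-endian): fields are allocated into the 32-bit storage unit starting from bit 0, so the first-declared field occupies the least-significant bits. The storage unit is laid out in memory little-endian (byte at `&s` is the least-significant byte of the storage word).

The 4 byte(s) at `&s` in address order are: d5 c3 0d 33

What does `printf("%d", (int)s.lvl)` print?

6

[0]=0xd5 [1]=0xc3 [2]=0x0d [3]=0x33 (little-endian) → word 0x330dc3d5
prio:8 @ bit 0 → (0x330dc3d5>>0)&0xff = 0xd5
flags:1 @ bit 8 → (0x330dc3d5>>8)&0x1 = 0x1
tag:16 @ bit 9 → (0x330dc3d5>>9)&0xffff = 0x86e1
mode:2 @ bit 25 → (0x330dc3d5>>25)&0x3 = 0x1
lvl:3 @ bit 27 → (0x330dc3d5>>27)&0x7 = 0x6  ←
kind:2 @ bit 30 → (0x330dc3d5>>30)&0x3 = 0x0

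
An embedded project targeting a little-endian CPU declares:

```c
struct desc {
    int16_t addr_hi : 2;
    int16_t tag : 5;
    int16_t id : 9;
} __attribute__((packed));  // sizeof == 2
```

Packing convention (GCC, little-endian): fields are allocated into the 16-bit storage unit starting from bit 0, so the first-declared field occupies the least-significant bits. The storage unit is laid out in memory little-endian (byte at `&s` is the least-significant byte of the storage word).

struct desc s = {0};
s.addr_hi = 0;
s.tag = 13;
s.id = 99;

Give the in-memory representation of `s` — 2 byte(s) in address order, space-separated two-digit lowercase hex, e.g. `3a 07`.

[0+:2] addr_hi=0 & 0x3 = 0x0; word=0x0000
[2+:5] tag=13 & 0x1f = 0xd; word=0x0034
[7+:9] id=99 & 0x1ff = 0x63; word=0x31b4
word = 0x31b4 → little-endian bytes:
  [0]=0xb4  [1]=0x31

b4 31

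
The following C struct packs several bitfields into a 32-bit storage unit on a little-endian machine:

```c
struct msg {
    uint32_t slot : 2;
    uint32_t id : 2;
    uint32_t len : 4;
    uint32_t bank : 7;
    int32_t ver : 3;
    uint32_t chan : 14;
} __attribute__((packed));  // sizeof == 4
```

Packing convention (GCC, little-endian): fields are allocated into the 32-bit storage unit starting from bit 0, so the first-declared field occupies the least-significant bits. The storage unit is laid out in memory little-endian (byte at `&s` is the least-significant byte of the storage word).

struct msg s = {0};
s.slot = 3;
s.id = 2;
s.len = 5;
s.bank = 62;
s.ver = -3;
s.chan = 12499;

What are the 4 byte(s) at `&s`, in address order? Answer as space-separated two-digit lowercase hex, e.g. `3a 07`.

slot:2 = 3 → 0x3 << 0 → word 0x00000003
id:2 = 2 → 0x2 << 2 → word 0x0000000b
len:4 = 5 → 0x5 << 4 → word 0x0000005b
bank:7 = 62 → 0x3e << 8 → word 0x00003e5b
ver:3 = -3 → 0x5 << 15 → word 0x0002be5b
chan:14 = 12499 → 0x30d3 << 18 → word 0xc34ebe5b
word = 0xc34ebe5b → little-endian bytes:
  [0]=0x5b  [1]=0xbe  [2]=0x4e  [3]=0xc3

5b be 4e c3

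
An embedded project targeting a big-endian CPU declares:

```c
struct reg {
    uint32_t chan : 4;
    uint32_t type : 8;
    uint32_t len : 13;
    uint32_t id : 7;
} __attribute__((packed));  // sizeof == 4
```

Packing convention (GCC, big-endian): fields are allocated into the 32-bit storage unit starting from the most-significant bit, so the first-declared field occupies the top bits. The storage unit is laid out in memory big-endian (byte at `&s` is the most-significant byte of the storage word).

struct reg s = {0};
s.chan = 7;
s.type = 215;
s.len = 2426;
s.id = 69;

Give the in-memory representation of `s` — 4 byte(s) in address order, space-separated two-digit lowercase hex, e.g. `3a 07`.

7d 74 bd 45

chan:4 = 7 → 0x7 << 28 → word 0x70000000
type:8 = 215 → 0xd7 << 20 → word 0x7d700000
len:13 = 2426 → 0x97a << 7 → word 0x7d74bd00
id:7 = 69 → 0x45 << 0 → word 0x7d74bd45
word = 0x7d74bd45 → big-endian bytes:
  [0]=0x7d  [1]=0x74  [2]=0xbd  [3]=0x45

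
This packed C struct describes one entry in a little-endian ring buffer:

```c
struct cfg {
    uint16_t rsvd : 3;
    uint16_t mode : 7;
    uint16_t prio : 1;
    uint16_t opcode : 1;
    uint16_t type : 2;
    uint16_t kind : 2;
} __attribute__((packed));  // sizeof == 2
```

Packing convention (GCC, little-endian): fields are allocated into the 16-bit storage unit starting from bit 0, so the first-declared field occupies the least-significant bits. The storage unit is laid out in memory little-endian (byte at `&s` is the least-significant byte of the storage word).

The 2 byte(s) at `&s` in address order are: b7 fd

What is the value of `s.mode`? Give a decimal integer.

[0]=0xb7 [1]=0xfd (little-endian) → word 0xfdb7
rsvd [0+:3] = (word>>0) & 0x7 = 7
mode [3+:7] = (word>>3) & 0x7f = 54  ←
prio [10+:1] = (word>>10) & 0x1 = 1
opcode [11+:1] = (word>>11) & 0x1 = 1
type [12+:2] = (word>>12) & 0x3 = 3
kind [14+:2] = (word>>14) & 0x3 = 3

54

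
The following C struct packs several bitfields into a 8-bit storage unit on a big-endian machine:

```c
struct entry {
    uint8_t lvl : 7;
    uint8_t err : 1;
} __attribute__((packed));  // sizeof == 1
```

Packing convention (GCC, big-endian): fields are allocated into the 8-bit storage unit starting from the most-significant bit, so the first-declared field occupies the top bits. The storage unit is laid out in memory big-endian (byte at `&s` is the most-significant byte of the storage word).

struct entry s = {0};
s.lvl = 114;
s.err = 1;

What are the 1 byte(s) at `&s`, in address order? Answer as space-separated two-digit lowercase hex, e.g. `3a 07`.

e5

[1+:7] lvl=114 & 0x7f = 0x72; word=0xe4
[0+:1] err=1 & 0x1 = 0x1; word=0xe5
word = 0xe5 → big-endian bytes:
  [0]=0xe5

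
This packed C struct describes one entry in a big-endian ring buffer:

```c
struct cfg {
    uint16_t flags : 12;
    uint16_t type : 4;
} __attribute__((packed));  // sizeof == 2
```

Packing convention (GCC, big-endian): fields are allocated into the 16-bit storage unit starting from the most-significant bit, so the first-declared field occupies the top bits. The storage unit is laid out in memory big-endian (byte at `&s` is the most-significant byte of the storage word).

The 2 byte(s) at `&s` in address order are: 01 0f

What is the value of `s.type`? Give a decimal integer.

15

[0]=0x01 [1]=0x0f (big-endian) → word 0x010f
flags [4+:12] = (word>>4) & 0xfff = 16
type [0+:4] = (word>>0) & 0xf = 15  ←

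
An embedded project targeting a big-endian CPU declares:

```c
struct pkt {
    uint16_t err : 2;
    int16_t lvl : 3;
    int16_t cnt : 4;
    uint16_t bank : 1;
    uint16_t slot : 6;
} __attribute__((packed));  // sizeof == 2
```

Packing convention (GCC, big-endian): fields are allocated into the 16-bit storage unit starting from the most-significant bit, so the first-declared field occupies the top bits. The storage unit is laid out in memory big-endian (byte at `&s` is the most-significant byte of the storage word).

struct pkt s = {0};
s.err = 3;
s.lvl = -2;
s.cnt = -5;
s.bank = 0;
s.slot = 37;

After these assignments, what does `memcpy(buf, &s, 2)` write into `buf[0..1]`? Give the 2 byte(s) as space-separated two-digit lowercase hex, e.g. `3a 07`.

err (2b) val=3 bits=0x3 at bit 14: 0xc000
lvl (3b) val=-2 bits=0x6 at bit 11: 0xf000
cnt (4b) val=-5 bits=0xb at bit 7: 0xf580
bank (1b) val=0 bits=0x0 at bit 6: 0xf580
slot (6b) val=37 bits=0x25 at bit 0: 0xf5a5
word = 0xf5a5 → big-endian bytes:
  [0]=0xf5  [1]=0xa5

f5 a5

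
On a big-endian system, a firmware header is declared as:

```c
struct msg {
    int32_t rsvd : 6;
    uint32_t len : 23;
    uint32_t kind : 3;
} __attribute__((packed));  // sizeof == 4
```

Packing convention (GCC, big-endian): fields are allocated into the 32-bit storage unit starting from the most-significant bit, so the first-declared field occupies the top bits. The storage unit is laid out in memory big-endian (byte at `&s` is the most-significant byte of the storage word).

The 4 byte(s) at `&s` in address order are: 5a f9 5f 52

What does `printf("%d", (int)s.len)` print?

[0]=0x5a [1]=0xf9 [2]=0x5f [3]=0x52 (big-endian) → word 0x5af95f52
rsvd:6 @ bit 26 → (0x5af95f52>>26)&0x3f = 0x16
len:23 @ bit 3 → (0x5af95f52>>3)&0x7fffff = 0x5f2bea  ←
kind:3 @ bit 0 → (0x5af95f52>>0)&0x7 = 0x2

6237162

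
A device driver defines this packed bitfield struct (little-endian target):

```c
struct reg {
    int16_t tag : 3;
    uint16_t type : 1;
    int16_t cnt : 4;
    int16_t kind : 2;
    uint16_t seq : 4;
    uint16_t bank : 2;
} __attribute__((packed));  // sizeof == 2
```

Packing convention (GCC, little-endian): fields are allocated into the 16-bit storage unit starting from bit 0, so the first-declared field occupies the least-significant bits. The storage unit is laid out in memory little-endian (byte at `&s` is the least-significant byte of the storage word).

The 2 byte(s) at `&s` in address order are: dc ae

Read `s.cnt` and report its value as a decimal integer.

-3

[0]=0xdc [1]=0xae (little-endian) → word 0xaedc
tag [0+:3] = (word>>0) & 0x7 = 4
type [3+:1] = (word>>3) & 0x1 = 1
cnt [4+:4] = (word>>4) & 0xf = 13  ←
kind [8+:2] = (word>>8) & 0x3 = 2
seq [10+:4] = (word>>10) & 0xf = 11
bank [14+:2] = (word>>14) & 0x3 = 2
cnt signed 4b, MSB=1: 13 - 16 = -3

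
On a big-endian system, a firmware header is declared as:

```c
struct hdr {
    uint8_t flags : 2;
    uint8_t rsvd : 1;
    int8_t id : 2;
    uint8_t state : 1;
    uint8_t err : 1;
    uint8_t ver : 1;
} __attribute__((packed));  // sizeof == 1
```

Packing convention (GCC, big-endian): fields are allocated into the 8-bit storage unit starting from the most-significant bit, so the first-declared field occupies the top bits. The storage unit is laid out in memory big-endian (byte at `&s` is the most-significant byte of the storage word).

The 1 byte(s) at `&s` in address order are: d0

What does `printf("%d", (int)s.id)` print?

-2

[0]=0xd0 (big-endian) → word 0xd0
flags:2 @ bit 6 → (0xd0>>6)&0x3 = 0x3
rsvd:1 @ bit 5 → (0xd0>>5)&0x1 = 0x0
id:2 @ bit 3 → (0xd0>>3)&0x3 = 0x2  ←
state:1 @ bit 2 → (0xd0>>2)&0x1 = 0x0
err:1 @ bit 1 → (0xd0>>1)&0x1 = 0x0
ver:1 @ bit 0 → (0xd0>>0)&0x1 = 0x0
id signed 2b, MSB=1: 2 - 4 = -2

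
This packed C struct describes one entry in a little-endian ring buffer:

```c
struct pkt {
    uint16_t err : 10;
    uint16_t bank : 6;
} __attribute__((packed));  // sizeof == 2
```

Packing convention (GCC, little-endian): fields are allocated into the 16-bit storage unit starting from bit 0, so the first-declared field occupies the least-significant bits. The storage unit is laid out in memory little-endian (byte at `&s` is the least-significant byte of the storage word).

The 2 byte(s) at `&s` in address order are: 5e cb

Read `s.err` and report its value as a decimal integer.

862

[0]=0x5e [1]=0xcb (little-endian) → word 0xcb5e
err [0+:10] = (word>>0) & 0x3ff = 862  ←
bank [10+:6] = (word>>10) & 0x3f = 50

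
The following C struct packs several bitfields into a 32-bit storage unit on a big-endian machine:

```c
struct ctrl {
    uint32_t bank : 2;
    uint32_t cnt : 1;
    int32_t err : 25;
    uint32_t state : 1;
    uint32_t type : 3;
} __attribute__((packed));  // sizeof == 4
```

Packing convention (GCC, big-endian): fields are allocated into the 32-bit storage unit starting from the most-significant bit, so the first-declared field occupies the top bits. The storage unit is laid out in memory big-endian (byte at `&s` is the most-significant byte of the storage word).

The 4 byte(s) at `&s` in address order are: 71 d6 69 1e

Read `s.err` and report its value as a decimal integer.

[0]=0x71 [1]=0xd6 [2]=0x69 [3]=0x1e (big-endian) → word 0x71d6691e
bank:2 @ bit 30 → (0x71d6691e>>30)&0x3 = 0x1
cnt:1 @ bit 29 → (0x71d6691e>>29)&0x1 = 0x1
err:25 @ bit 4 → (0x71d6691e>>4)&0x1ffffff = 0x11d6691  ←
state:1 @ bit 3 → (0x71d6691e>>3)&0x1 = 0x1
type:3 @ bit 0 → (0x71d6691e>>0)&0x7 = 0x6
err signed 25b, MSB=1: 18704017 - 33554432 = -14850415

-14850415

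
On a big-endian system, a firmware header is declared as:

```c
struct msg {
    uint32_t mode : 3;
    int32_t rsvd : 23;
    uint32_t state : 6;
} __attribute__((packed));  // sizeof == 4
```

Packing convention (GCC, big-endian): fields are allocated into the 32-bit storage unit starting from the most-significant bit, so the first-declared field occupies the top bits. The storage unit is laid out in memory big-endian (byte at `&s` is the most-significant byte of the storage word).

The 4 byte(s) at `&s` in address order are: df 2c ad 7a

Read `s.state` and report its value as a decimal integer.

[0]=0xdf [1]=0x2c [2]=0xad [3]=0x7a (big-endian) → word 0xdf2cad7a
mode:3 @ bit 29 → (0xdf2cad7a>>29)&0x7 = 0x6
rsvd:23 @ bit 6 → (0xdf2cad7a>>6)&0x7fffff = 0x7cb2b5
state:6 @ bit 0 → (0xdf2cad7a>>0)&0x3f = 0x3a  ←

58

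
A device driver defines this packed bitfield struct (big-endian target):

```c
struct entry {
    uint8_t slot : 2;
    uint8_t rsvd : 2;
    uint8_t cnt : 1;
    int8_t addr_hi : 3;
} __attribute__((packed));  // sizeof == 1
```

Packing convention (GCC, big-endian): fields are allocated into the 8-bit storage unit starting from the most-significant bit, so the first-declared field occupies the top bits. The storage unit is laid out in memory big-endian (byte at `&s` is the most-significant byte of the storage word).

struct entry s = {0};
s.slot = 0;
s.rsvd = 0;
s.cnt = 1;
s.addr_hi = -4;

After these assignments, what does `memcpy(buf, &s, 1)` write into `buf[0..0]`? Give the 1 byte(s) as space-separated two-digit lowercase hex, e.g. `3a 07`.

0c

slot:2 = 0 → 0x0 << 6 → word 0x00
rsvd:2 = 0 → 0x0 << 4 → word 0x00
cnt:1 = 1 → 0x1 << 3 → word 0x08
addr_hi:3 = -4 → 0x4 << 0 → word 0x0c
word = 0x0c → big-endian bytes:
  [0]=0x0c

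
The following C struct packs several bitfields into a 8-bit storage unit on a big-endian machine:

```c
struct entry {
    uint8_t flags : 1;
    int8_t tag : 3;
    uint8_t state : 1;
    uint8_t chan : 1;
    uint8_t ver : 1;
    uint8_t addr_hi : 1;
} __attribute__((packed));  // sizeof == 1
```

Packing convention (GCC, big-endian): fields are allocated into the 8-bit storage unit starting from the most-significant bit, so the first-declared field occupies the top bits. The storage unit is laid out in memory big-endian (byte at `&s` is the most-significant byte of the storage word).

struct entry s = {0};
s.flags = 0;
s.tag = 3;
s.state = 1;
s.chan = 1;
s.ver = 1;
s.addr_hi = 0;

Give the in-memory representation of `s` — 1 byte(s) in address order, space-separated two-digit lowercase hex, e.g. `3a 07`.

3e

flags (1b) val=0 bits=0x0 at bit 7: 0x00
tag (3b) val=3 bits=0x3 at bit 4: 0x30
state (1b) val=1 bits=0x1 at bit 3: 0x38
chan (1b) val=1 bits=0x1 at bit 2: 0x3c
ver (1b) val=1 bits=0x1 at bit 1: 0x3e
addr_hi (1b) val=0 bits=0x0 at bit 0: 0x3e
word = 0x3e → big-endian bytes:
  [0]=0x3e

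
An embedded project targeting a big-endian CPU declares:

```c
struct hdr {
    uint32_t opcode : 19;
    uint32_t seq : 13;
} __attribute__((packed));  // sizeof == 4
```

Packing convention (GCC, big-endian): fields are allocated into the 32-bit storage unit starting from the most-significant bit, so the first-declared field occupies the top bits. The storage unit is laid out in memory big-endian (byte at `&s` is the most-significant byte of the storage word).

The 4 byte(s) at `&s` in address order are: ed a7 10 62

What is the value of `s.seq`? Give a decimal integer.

4194

[0]=0xed [1]=0xa7 [2]=0x10 [3]=0x62 (big-endian) → word 0xeda71062
opcode [13+:19] = (word>>13) & 0x7ffff = 486712
seq [0+:13] = (word>>0) & 0x1fff = 4194  ←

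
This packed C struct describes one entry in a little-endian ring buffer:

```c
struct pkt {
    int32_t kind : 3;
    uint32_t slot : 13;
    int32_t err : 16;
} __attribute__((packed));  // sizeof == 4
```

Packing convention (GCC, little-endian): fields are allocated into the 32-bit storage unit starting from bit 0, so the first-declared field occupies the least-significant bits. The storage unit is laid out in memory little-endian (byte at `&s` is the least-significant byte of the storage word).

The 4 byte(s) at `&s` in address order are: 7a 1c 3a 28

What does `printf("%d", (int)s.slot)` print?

911

[0]=0x7a [1]=0x1c [2]=0x3a [3]=0x28 (little-endian) → word 0x283a1c7a
kind [0+:3] = (word>>0) & 0x7 = 2
slot [3+:13] = (word>>3) & 0x1fff = 911  ←
err [16+:16] = (word>>16) & 0xffff = 10298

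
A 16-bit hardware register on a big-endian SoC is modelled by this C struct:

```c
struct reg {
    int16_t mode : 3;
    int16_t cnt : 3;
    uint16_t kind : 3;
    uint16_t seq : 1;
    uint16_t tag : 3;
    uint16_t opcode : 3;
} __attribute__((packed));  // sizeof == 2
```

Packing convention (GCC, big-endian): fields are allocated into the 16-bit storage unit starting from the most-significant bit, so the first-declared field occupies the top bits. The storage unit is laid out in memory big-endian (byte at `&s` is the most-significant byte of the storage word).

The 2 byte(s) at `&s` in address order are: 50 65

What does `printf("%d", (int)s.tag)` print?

[0]=0x50 [1]=0x65 (big-endian) → word 0x5065
mode:3 @ bit 13 → (0x5065>>13)&0x7 = 0x2
cnt:3 @ bit 10 → (0x5065>>10)&0x7 = 0x4
kind:3 @ bit 7 → (0x5065>>7)&0x7 = 0x0
seq:1 @ bit 6 → (0x5065>>6)&0x1 = 0x1
tag:3 @ bit 3 → (0x5065>>3)&0x7 = 0x4  ←
opcode:3 @ bit 0 → (0x5065>>0)&0x7 = 0x5

4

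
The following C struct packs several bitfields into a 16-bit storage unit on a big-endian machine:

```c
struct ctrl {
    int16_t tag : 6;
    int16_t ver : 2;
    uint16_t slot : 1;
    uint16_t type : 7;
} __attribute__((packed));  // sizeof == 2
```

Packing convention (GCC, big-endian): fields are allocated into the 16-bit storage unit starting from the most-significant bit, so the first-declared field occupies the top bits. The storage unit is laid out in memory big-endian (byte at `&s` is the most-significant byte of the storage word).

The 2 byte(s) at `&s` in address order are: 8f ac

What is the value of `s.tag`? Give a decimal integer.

[0]=0x8f [1]=0xac (big-endian) → word 0x8fac
tag:6 @ bit 10 → (0x8fac>>10)&0x3f = 0x23  ←
ver:2 @ bit 8 → (0x8fac>>8)&0x3 = 0x3
slot:1 @ bit 7 → (0x8fac>>7)&0x1 = 0x1
type:7 @ bit 0 → (0x8fac>>0)&0x7f = 0x2c
tag signed 6b, MSB=1: 35 - 64 = -29

-29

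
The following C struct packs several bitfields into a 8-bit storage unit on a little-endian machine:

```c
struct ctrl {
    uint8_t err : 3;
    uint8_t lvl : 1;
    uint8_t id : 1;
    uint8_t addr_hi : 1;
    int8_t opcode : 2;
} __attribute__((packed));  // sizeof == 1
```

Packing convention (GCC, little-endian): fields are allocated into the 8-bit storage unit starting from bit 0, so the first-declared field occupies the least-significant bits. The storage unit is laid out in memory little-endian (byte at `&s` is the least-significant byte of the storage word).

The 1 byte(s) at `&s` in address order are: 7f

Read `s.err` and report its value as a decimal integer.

[0]=0x7f (little-endian) → word 0x7f
err [0+:3] = (word>>0) & 0x7 = 7  ←
lvl [3+:1] = (word>>3) & 0x1 = 1
id [4+:1] = (word>>4) & 0x1 = 1
addr_hi [5+:1] = (word>>5) & 0x1 = 1
opcode [6+:2] = (word>>6) & 0x3 = 1

7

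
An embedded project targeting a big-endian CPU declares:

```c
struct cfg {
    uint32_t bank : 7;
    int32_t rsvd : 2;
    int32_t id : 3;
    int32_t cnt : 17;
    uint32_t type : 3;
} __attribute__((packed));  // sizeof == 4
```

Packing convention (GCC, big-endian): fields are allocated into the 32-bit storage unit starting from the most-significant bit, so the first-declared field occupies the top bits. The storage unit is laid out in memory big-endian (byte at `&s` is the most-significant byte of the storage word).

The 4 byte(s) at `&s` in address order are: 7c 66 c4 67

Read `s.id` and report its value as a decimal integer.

-2

[0]=0x7c [1]=0x66 [2]=0xc4 [3]=0x67 (big-endian) → word 0x7c66c467
bank:7 @ bit 25 → (0x7c66c467>>25)&0x7f = 0x3e
rsvd:2 @ bit 23 → (0x7c66c467>>23)&0x3 = 0x0
id:3 @ bit 20 → (0x7c66c467>>20)&0x7 = 0x6  ←
cnt:17 @ bit 3 → (0x7c66c467>>3)&0x1ffff = 0xd88c
type:3 @ bit 0 → (0x7c66c467>>0)&0x7 = 0x7
id signed 3b, MSB=1: 6 - 8 = -2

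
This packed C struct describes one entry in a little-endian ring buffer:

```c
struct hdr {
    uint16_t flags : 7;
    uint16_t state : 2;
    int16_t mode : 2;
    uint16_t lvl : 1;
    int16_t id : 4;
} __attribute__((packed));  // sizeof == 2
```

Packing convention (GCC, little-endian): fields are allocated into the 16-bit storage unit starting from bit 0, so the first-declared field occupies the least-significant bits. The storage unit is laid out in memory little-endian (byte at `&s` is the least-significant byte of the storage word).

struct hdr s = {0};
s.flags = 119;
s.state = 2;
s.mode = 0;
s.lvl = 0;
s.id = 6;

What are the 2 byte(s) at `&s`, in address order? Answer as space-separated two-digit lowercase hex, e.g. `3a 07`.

[0+:7] flags=119 & 0x7f = 0x77; word=0x0077
[7+:2] state=2 & 0x3 = 0x2; word=0x0177
[9+:2] mode=0 & 0x3 = 0x0; word=0x0177
[11+:1] lvl=0 & 0x1 = 0x0; word=0x0177
[12+:4] id=6 & 0xf = 0x6; word=0x6177
word = 0x6177 → little-endian bytes:
  [0]=0x77  [1]=0x61

77 61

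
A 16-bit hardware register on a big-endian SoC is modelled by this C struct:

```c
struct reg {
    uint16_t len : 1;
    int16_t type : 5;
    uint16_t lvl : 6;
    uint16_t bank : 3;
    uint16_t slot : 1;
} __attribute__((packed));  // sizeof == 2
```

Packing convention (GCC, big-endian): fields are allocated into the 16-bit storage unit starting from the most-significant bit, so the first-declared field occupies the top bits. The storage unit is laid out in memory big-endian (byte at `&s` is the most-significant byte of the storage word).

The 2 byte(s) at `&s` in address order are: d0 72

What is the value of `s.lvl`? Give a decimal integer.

[0]=0xd0 [1]=0x72 (big-endian) → word 0xd072
len [15+:1] = (word>>15) & 0x1 = 1
type [10+:5] = (word>>10) & 0x1f = 20
lvl [4+:6] = (word>>4) & 0x3f = 7  ←
bank [1+:3] = (word>>1) & 0x7 = 1
slot [0+:1] = (word>>0) & 0x1 = 0

7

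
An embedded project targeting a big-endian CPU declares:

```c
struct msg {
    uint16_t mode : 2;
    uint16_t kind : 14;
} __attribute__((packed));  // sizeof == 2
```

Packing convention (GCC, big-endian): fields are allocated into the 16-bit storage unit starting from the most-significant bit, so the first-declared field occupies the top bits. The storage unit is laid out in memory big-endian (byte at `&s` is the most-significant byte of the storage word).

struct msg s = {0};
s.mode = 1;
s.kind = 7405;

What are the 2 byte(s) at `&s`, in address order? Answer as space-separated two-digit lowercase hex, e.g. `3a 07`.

5c ed

mode (2b) val=1 bits=0x1 at bit 14: 0x4000
kind (14b) val=7405 bits=0x1ced at bit 0: 0x5ced
word = 0x5ced → big-endian bytes:
  [0]=0x5c  [1]=0xed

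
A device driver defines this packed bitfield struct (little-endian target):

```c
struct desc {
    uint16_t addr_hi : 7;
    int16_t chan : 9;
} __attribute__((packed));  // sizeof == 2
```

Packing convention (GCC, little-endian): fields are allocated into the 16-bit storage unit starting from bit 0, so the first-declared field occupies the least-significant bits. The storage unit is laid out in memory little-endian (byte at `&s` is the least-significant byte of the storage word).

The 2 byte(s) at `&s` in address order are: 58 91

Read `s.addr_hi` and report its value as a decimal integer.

[0]=0x58 [1]=0x91 (little-endian) → word 0x9158
addr_hi [0+:7] = (word>>0) & 0x7f = 88  ←
chan [7+:9] = (word>>7) & 0x1ff = 290

88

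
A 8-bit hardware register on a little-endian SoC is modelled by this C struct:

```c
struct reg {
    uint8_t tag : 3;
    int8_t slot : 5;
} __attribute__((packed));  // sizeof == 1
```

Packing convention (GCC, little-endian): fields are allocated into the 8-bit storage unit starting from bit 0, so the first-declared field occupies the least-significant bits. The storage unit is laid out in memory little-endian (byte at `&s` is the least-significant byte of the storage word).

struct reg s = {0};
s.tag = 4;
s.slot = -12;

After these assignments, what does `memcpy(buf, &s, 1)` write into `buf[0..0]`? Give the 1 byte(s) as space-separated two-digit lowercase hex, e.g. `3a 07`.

a4

tag (3b) val=4 bits=0x4 at bit 0: 0x04
slot (5b) val=-12 bits=0x14 at bit 3: 0xa4
word = 0xa4 → little-endian bytes:
  [0]=0xa4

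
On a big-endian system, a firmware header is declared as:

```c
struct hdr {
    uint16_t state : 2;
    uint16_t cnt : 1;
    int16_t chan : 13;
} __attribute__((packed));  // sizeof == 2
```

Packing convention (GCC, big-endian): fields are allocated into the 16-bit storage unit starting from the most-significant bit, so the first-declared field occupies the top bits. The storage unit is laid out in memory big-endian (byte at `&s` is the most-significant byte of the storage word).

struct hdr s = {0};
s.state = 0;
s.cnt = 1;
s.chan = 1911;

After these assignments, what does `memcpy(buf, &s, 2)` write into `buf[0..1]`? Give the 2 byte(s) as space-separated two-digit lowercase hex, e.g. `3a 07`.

27 77

state (2b) val=0 bits=0x0 at bit 14: 0x0000
cnt (1b) val=1 bits=0x1 at bit 13: 0x2000
chan (13b) val=1911 bits=0x777 at bit 0: 0x2777
word = 0x2777 → big-endian bytes:
  [0]=0x27  [1]=0x77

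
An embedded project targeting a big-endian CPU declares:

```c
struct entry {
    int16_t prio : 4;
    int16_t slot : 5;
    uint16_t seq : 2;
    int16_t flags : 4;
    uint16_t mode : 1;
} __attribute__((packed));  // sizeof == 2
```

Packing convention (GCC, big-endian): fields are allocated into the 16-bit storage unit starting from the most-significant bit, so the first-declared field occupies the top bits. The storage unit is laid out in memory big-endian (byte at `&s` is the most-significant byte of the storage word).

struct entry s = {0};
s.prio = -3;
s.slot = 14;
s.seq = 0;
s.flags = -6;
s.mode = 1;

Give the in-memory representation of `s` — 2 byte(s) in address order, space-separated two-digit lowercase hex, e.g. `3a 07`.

d7 15

prio:4 = -3 → 0xd << 12 → word 0xd000
slot:5 = 14 → 0xe << 7 → word 0xd700
seq:2 = 0 → 0x0 << 5 → word 0xd700
flags:4 = -6 → 0xa << 1 → word 0xd714
mode:1 = 1 → 0x1 << 0 → word 0xd715
word = 0xd715 → big-endian bytes:
  [0]=0xd7  [1]=0x15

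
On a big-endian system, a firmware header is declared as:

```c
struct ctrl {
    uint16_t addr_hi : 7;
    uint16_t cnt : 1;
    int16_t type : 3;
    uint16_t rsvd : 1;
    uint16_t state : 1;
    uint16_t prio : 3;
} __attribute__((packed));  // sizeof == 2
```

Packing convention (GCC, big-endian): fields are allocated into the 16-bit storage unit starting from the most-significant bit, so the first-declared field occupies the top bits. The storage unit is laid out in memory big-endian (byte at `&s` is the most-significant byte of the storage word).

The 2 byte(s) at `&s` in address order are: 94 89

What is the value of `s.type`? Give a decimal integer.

[0]=0x94 [1]=0x89 (big-endian) → word 0x9489
addr_hi:7 @ bit 9 → (0x9489>>9)&0x7f = 0x4a
cnt:1 @ bit 8 → (0x9489>>8)&0x1 = 0x0
type:3 @ bit 5 → (0x9489>>5)&0x7 = 0x4  ←
rsvd:1 @ bit 4 → (0x9489>>4)&0x1 = 0x0
state:1 @ bit 3 → (0x9489>>3)&0x1 = 0x1
prio:3 @ bit 0 → (0x9489>>0)&0x7 = 0x1
type signed 3b, MSB=1: 4 - 8 = -4

-4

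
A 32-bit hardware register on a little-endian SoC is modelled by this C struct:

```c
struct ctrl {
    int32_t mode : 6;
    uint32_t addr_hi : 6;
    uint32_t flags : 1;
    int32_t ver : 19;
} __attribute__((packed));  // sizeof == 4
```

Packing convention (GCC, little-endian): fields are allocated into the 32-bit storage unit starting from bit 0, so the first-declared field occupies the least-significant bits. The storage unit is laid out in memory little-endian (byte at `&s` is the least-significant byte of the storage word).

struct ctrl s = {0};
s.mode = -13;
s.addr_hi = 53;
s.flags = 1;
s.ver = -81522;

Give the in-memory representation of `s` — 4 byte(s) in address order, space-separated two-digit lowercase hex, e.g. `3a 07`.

[0+:6] mode=-13 & 0x3f = 0x33; word=0x00000033
[6+:6] addr_hi=53 & 0x3f = 0x35; word=0x00000d73
[12+:1] flags=1 & 0x1 = 0x1; word=0x00001d73
[13+:19] ver=-81522 & 0x7ffff = 0x6c18e; word=0xd831dd73
word = 0xd831dd73 → little-endian bytes:
  [0]=0x73  [1]=0xdd  [2]=0x31  [3]=0xd8

73 dd 31 d8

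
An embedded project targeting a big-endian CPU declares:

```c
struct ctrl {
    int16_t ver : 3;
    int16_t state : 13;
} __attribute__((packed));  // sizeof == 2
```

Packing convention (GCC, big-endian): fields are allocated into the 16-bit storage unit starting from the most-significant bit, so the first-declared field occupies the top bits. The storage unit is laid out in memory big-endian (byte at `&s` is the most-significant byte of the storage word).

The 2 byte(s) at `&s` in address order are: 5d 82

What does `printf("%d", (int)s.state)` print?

[0]=0x5d [1]=0x82 (big-endian) → word 0x5d82
ver [13+:3] = (word>>13) & 0x7 = 2
state [0+:13] = (word>>0) & 0x1fff = 7554  ←
state signed 13b, MSB=1: 7554 - 8192 = -638

-638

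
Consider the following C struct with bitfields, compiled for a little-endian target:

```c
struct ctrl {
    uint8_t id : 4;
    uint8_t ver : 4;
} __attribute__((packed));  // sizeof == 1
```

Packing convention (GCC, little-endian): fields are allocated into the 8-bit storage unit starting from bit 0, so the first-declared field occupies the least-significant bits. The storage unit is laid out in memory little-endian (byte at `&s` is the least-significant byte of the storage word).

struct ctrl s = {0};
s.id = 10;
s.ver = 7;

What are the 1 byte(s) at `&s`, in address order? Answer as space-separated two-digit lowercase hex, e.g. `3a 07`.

7a

id (4b) val=10 bits=0xa at bit 0: 0x0a
ver (4b) val=7 bits=0x7 at bit 4: 0x7a
word = 0x7a → little-endian bytes:
  [0]=0x7a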